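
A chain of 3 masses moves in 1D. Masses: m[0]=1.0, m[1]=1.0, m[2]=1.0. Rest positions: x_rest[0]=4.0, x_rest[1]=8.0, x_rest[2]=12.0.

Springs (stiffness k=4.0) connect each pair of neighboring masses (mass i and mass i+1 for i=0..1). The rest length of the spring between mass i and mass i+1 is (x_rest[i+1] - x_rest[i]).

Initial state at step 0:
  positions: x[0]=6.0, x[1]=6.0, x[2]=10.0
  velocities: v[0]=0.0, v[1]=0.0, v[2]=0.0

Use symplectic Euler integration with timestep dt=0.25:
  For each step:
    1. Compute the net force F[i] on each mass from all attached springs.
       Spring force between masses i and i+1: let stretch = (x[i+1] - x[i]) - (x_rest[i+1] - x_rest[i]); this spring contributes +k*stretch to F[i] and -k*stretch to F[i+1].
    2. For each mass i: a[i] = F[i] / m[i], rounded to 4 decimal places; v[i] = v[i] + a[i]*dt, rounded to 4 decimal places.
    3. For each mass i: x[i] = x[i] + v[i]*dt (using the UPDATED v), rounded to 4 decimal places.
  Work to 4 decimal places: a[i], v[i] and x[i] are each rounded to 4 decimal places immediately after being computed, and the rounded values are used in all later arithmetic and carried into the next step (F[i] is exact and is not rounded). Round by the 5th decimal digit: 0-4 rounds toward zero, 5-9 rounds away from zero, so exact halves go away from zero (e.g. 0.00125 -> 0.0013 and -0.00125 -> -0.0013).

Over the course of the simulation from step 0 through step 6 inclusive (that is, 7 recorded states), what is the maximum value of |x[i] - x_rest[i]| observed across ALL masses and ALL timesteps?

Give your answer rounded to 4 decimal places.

Answer: 2.4687

Derivation:
Step 0: x=[6.0000 6.0000 10.0000] v=[0.0000 0.0000 0.0000]
Step 1: x=[5.0000 7.0000 10.0000] v=[-4.0000 4.0000 0.0000]
Step 2: x=[3.5000 8.2500 10.2500] v=[-6.0000 5.0000 1.0000]
Step 3: x=[2.1875 8.8125 11.0000] v=[-5.2500 2.2500 3.0000]
Step 4: x=[1.5313 8.2656 12.2031] v=[-2.6250 -2.1875 4.8125]
Step 5: x=[1.5586 7.0195 13.4219] v=[0.1093 -4.9843 4.8750]
Step 6: x=[1.9512 6.0088 14.0401] v=[1.5702 -4.0428 2.4726]
Max displacement = 2.4687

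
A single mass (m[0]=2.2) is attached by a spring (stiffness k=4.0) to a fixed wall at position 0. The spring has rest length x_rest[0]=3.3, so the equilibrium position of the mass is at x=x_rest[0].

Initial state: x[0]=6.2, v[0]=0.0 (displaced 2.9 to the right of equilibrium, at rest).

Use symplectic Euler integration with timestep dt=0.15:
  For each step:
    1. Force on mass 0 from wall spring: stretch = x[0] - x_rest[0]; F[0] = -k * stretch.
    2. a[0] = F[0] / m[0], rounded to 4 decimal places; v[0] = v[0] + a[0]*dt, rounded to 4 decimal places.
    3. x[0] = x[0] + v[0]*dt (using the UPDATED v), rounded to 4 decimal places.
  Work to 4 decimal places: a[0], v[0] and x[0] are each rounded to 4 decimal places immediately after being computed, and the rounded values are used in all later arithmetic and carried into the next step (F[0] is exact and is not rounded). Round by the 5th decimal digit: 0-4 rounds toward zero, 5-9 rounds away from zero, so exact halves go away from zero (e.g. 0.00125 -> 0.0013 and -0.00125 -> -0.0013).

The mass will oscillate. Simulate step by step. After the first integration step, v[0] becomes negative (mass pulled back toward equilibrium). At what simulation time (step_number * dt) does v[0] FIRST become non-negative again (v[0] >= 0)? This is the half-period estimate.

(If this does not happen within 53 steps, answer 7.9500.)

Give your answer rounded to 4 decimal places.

Step 0: x=[6.2000] v=[0.0000]
Step 1: x=[6.0814] v=[-0.7909]
Step 2: x=[5.8490] v=[-1.5495]
Step 3: x=[5.5123] v=[-2.2447]
Step 4: x=[5.0851] v=[-2.8481]
Step 5: x=[4.5849] v=[-3.3349]
Step 6: x=[4.0321] v=[-3.6853]
Step 7: x=[3.4494] v=[-3.8850]
Step 8: x=[2.8605] v=[-3.9257]
Step 9: x=[2.2896] v=[-3.8058]
Step 10: x=[1.7601] v=[-3.5302]
Step 11: x=[1.2936] v=[-3.1102]
Step 12: x=[0.9092] v=[-2.5630]
Step 13: x=[0.6226] v=[-1.9110]
Step 14: x=[0.4455] v=[-1.1808]
Step 15: x=[0.3852] v=[-0.4023]
Step 16: x=[0.4441] v=[0.3926]
First v>=0 after going negative at step 16, time=2.4000

Answer: 2.4000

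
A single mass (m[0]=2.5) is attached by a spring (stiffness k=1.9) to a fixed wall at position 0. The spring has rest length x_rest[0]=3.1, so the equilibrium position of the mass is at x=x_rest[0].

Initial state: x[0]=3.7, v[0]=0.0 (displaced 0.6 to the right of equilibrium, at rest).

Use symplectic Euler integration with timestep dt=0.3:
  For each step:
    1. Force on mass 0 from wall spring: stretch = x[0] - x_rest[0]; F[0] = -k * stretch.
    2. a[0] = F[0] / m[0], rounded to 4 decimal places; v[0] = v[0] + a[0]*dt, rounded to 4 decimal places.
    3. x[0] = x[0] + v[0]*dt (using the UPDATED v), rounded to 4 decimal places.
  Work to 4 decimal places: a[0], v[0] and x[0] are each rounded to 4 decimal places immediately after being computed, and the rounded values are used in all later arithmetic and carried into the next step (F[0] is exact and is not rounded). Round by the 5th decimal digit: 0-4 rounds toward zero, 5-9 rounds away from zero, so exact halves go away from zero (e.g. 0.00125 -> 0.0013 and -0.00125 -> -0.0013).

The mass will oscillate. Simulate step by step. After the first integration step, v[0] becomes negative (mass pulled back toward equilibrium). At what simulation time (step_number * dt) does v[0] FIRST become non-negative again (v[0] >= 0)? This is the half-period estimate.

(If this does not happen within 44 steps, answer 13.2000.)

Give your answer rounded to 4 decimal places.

Step 0: x=[3.7000] v=[0.0000]
Step 1: x=[3.6590] v=[-0.1368]
Step 2: x=[3.5797] v=[-0.2642]
Step 3: x=[3.4676] v=[-0.3736]
Step 4: x=[3.3304] v=[-0.4574]
Step 5: x=[3.1774] v=[-0.5099]
Step 6: x=[3.0192] v=[-0.5275]
Step 7: x=[2.8665] v=[-0.5091]
Step 8: x=[2.7297] v=[-0.4559]
Step 9: x=[2.6183] v=[-0.3715]
Step 10: x=[2.5398] v=[-0.2617]
Step 11: x=[2.4996] v=[-0.1340]
Step 12: x=[2.5005] v=[0.0029]
First v>=0 after going negative at step 12, time=3.6000

Answer: 3.6000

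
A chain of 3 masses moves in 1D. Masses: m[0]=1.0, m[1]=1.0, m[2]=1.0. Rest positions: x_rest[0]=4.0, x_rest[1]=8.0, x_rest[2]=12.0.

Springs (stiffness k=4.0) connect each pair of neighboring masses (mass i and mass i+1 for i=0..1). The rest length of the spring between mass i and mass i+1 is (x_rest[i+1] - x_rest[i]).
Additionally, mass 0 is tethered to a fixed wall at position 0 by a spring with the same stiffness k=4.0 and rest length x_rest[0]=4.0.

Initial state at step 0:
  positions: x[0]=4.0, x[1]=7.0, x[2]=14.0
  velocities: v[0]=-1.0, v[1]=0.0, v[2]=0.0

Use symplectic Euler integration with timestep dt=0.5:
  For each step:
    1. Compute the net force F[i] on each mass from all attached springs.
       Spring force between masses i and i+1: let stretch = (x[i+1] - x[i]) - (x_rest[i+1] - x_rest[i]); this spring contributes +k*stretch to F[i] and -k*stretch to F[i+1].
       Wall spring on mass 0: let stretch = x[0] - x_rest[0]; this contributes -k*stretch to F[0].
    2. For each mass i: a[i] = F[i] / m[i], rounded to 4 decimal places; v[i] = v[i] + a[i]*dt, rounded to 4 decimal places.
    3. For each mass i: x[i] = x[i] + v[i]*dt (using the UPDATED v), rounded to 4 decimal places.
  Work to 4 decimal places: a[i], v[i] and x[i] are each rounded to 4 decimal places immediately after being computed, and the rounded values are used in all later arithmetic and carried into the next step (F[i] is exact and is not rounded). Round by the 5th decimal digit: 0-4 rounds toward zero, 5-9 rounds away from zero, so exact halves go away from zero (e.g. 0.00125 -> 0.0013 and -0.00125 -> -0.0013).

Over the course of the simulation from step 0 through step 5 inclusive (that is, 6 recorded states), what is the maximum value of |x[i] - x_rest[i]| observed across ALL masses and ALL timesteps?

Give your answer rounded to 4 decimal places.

Step 0: x=[4.0000 7.0000 14.0000] v=[-1.0000 0.0000 0.0000]
Step 1: x=[2.5000 11.0000 11.0000] v=[-3.0000 8.0000 -6.0000]
Step 2: x=[7.0000 6.5000 12.0000] v=[9.0000 -9.0000 2.0000]
Step 3: x=[4.0000 8.0000 11.5000] v=[-6.0000 3.0000 -1.0000]
Step 4: x=[1.0000 9.0000 11.5000] v=[-6.0000 2.0000 0.0000]
Step 5: x=[5.0000 4.5000 13.0000] v=[8.0000 -9.0000 3.0000]
Max displacement = 3.5000

Answer: 3.5000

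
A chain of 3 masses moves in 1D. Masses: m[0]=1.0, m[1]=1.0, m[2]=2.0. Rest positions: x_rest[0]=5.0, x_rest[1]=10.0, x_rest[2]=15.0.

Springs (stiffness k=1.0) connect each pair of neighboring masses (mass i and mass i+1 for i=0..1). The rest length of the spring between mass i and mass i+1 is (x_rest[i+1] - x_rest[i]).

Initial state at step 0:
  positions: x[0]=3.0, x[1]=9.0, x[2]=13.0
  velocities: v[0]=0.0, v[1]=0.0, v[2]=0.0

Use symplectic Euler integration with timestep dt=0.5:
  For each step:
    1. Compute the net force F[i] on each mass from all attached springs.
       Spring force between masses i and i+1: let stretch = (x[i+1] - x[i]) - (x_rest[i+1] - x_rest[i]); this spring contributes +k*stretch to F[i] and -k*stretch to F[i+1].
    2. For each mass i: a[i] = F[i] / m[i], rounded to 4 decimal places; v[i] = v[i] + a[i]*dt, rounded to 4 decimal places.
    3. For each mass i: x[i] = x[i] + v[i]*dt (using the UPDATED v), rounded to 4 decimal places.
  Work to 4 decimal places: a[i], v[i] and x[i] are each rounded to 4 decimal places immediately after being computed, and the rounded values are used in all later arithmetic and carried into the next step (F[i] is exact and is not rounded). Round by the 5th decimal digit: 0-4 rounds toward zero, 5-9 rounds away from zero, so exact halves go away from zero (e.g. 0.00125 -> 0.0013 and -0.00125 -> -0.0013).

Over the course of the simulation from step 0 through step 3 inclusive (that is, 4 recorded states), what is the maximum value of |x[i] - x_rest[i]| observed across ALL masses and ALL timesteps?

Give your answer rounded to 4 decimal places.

Answer: 2.5195

Derivation:
Step 0: x=[3.0000 9.0000 13.0000] v=[0.0000 0.0000 0.0000]
Step 1: x=[3.2500 8.5000 13.1250] v=[0.5000 -1.0000 0.2500]
Step 2: x=[3.5625 7.8438 13.2969] v=[0.6250 -1.3125 0.3438]
Step 3: x=[3.6954 7.4805 13.4122] v=[0.2657 -0.7266 0.2305]
Max displacement = 2.5195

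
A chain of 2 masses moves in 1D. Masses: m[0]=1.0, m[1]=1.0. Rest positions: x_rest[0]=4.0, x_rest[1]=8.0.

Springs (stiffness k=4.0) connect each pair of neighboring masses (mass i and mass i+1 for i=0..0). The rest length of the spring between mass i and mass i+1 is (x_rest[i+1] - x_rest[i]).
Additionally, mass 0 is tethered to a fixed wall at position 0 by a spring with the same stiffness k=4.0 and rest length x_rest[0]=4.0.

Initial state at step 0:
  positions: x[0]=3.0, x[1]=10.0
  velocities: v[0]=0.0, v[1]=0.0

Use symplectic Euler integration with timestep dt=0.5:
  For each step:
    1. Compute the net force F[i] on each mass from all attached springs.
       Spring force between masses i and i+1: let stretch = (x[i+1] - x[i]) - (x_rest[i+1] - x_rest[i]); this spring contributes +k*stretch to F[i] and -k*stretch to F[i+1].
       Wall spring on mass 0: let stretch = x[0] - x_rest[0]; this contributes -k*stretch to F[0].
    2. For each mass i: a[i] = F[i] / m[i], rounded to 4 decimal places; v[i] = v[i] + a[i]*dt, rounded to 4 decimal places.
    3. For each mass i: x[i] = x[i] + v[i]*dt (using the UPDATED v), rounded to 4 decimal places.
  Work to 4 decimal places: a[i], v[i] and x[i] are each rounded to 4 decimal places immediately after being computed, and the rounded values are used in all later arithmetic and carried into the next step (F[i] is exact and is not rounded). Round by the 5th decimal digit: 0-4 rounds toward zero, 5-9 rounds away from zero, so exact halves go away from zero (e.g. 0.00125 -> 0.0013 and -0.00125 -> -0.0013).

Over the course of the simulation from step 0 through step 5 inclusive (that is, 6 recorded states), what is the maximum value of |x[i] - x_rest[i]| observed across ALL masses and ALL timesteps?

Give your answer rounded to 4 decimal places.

Step 0: x=[3.0000 10.0000] v=[0.0000 0.0000]
Step 1: x=[7.0000 7.0000] v=[8.0000 -6.0000]
Step 2: x=[4.0000 8.0000] v=[-6.0000 2.0000]
Step 3: x=[1.0000 9.0000] v=[-6.0000 2.0000]
Step 4: x=[5.0000 6.0000] v=[8.0000 -6.0000]
Step 5: x=[5.0000 6.0000] v=[0.0000 0.0000]
Max displacement = 3.0000

Answer: 3.0000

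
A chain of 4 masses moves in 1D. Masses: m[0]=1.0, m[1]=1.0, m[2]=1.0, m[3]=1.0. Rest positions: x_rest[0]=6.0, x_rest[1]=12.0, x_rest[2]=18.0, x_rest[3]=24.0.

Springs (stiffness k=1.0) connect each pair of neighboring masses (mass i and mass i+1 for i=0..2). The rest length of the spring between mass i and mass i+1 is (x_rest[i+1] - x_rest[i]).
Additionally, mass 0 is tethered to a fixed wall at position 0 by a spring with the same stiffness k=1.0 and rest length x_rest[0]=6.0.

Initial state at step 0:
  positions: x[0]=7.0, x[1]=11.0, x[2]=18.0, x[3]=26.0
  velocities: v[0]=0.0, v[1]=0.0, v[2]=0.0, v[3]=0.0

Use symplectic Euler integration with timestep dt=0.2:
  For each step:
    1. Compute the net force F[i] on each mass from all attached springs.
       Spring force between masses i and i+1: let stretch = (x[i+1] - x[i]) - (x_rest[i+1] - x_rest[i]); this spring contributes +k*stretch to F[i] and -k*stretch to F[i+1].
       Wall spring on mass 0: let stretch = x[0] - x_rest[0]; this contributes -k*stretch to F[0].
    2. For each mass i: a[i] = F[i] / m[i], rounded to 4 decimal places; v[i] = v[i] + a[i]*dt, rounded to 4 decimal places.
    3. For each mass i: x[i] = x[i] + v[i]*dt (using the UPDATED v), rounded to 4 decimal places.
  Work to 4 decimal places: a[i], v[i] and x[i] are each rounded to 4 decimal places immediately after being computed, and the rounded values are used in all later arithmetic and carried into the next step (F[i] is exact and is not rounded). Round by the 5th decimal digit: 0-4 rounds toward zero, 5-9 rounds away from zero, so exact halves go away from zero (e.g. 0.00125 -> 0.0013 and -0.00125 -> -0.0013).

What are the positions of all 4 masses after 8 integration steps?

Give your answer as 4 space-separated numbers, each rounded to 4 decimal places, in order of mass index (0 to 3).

Step 0: x=[7.0000 11.0000 18.0000 26.0000] v=[0.0000 0.0000 0.0000 0.0000]
Step 1: x=[6.8800 11.1200 18.0400 25.9200] v=[-0.6000 0.6000 0.2000 -0.4000]
Step 2: x=[6.6544 11.3472 18.1184 25.7648] v=[-1.1280 1.1360 0.3920 -0.7760]
Step 3: x=[6.3503 11.6575 18.2318 25.5437] v=[-1.5203 1.5517 0.5670 -1.1053]
Step 4: x=[6.0045 12.0185 18.3747 25.2702] v=[-1.7289 1.8051 0.7145 -1.3677]
Step 5: x=[5.6591 12.3932 18.5392 24.9608] v=[-1.7270 1.8735 0.8224 -1.5468]
Step 6: x=[5.3567 12.7444 18.7147 24.6346] v=[-1.5120 1.7559 0.8775 -1.6311]
Step 7: x=[5.1355 13.0389 18.8882 24.3116] v=[-1.1058 1.4724 0.8674 -1.6151]
Step 8: x=[5.0251 13.2512 19.0446 24.0116] v=[-0.5522 1.0616 0.7822 -1.4998]

Answer: 5.0251 13.2512 19.0446 24.0116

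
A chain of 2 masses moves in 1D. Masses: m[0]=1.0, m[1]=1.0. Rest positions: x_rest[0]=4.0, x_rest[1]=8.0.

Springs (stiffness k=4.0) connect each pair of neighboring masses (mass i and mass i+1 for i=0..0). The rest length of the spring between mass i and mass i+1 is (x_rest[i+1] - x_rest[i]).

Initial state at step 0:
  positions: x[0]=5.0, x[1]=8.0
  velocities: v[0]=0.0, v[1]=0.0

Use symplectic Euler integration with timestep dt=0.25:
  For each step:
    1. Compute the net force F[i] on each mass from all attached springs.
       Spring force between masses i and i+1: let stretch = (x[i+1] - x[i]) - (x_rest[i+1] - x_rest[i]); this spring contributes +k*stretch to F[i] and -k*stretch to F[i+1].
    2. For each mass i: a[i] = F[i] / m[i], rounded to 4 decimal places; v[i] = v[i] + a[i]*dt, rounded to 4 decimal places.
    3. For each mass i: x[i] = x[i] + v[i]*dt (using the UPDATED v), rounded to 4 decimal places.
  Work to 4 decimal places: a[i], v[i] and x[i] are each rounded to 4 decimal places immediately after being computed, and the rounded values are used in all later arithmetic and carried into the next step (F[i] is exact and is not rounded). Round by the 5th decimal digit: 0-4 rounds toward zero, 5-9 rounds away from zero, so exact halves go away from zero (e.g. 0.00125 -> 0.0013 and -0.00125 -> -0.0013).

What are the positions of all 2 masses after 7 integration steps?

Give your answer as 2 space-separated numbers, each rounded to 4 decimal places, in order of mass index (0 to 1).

Step 0: x=[5.0000 8.0000] v=[0.0000 0.0000]
Step 1: x=[4.7500 8.2500] v=[-1.0000 1.0000]
Step 2: x=[4.3750 8.6250] v=[-1.5000 1.5000]
Step 3: x=[4.0625 8.9375] v=[-1.2500 1.2500]
Step 4: x=[3.9688 9.0313] v=[-0.3750 0.3750]
Step 5: x=[4.1407 8.8594] v=[0.6875 -0.6875]
Step 6: x=[4.4923 8.5079] v=[1.4062 -1.4062]
Step 7: x=[4.8478 8.1525] v=[1.4218 -1.4218]

Answer: 4.8478 8.1525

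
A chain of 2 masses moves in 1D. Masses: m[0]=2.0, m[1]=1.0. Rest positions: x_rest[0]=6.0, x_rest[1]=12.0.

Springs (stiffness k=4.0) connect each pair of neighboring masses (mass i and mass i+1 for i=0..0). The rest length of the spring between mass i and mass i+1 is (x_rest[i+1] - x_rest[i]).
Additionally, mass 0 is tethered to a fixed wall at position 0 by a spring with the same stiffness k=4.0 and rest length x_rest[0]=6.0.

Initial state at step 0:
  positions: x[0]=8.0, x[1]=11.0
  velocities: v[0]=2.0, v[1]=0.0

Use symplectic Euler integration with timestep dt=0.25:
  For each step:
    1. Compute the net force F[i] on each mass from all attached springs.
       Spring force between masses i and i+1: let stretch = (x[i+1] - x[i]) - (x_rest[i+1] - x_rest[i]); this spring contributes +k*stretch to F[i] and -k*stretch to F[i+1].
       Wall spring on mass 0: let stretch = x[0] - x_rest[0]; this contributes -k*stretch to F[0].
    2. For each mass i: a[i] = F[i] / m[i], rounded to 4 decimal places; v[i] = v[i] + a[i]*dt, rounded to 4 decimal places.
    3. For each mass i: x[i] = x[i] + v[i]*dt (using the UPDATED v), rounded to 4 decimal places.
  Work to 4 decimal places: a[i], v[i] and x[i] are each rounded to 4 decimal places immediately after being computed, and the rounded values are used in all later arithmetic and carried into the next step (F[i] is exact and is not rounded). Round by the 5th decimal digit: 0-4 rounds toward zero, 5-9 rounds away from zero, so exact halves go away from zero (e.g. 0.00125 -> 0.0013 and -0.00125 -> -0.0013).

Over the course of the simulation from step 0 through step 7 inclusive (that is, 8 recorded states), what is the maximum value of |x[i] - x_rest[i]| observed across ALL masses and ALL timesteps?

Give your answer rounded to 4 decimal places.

Answer: 3.2254

Derivation:
Step 0: x=[8.0000 11.0000] v=[2.0000 0.0000]
Step 1: x=[7.8750 11.7500] v=[-0.5000 3.0000]
Step 2: x=[7.2500 13.0313] v=[-2.5000 5.1250]
Step 3: x=[6.4414 14.3672] v=[-3.2344 5.3437]
Step 4: x=[5.8184 15.2217] v=[-2.4922 3.4179]
Step 5: x=[5.6435 15.2254] v=[-0.6998 0.0146]
Step 6: x=[5.9609 14.3336] v=[1.2694 -3.5673]
Step 7: x=[6.5797 12.8486] v=[2.4753 -5.9400]
Max displacement = 3.2254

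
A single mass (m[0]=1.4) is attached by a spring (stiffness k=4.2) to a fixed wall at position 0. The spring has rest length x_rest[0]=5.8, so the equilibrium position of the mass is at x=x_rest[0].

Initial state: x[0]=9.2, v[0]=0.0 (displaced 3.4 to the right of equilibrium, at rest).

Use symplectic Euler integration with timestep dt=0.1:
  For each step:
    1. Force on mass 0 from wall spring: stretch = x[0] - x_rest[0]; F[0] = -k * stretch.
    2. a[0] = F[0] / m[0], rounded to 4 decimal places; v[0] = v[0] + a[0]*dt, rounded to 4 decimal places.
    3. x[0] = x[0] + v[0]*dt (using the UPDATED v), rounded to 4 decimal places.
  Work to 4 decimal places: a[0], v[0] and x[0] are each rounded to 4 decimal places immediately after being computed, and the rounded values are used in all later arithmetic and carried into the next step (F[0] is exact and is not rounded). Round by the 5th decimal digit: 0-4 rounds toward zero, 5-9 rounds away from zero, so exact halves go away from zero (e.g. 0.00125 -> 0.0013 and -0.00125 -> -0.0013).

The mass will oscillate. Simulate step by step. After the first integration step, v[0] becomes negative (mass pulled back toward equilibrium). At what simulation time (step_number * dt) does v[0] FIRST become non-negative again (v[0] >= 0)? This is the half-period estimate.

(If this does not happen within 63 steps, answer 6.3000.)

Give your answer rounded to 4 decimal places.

Answer: 1.9000

Derivation:
Step 0: x=[9.2000] v=[0.0000]
Step 1: x=[9.0980] v=[-1.0200]
Step 2: x=[8.8971] v=[-2.0094]
Step 3: x=[8.6033] v=[-2.9385]
Step 4: x=[8.2254] v=[-3.7795]
Step 5: x=[7.7747] v=[-4.5071]
Step 6: x=[7.2648] v=[-5.0995]
Step 7: x=[6.7109] v=[-5.5389]
Step 8: x=[6.1297] v=[-5.8122]
Step 9: x=[5.5386] v=[-5.9111]
Step 10: x=[4.9553] v=[-5.8327]
Step 11: x=[4.3974] v=[-5.5793]
Step 12: x=[3.8816] v=[-5.1585]
Step 13: x=[3.4233] v=[-4.5830]
Step 14: x=[3.0363] v=[-3.8700]
Step 15: x=[2.7322] v=[-3.0409]
Step 16: x=[2.5201] v=[-2.1206]
Step 17: x=[2.4064] v=[-1.1366]
Step 18: x=[2.3946] v=[-0.1185]
Step 19: x=[2.4849] v=[0.9031]
First v>=0 after going negative at step 19, time=1.9000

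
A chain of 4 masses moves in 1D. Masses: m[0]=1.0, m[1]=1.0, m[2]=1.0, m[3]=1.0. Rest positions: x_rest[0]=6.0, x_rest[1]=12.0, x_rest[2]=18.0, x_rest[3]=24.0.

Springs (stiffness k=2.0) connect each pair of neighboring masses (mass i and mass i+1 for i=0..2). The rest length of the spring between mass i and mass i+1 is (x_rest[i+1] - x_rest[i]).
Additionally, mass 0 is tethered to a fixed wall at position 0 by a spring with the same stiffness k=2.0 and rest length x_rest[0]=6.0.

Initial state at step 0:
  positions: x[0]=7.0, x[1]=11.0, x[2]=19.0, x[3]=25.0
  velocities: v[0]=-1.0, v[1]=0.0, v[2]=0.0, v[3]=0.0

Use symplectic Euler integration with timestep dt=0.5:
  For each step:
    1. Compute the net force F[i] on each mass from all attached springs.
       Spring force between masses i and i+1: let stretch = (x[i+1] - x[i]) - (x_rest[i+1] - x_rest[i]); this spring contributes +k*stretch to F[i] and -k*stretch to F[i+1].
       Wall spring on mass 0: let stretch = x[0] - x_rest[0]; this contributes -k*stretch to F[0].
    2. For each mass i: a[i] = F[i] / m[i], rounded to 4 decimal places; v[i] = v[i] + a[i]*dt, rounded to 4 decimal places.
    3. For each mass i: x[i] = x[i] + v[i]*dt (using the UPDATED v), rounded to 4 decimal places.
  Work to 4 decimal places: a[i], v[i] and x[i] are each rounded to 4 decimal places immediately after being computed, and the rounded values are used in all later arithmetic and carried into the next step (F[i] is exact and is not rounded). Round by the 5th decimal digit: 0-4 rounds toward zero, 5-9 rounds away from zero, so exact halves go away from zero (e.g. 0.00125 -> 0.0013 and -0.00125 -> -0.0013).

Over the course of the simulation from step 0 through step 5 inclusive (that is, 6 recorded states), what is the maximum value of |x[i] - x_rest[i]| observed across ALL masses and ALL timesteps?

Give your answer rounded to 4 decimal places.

Step 0: x=[7.0000 11.0000 19.0000 25.0000] v=[-1.0000 0.0000 0.0000 0.0000]
Step 1: x=[5.0000 13.0000 18.0000 25.0000] v=[-4.0000 4.0000 -2.0000 0.0000]
Step 2: x=[4.5000 13.5000 18.0000 24.5000] v=[-1.0000 1.0000 0.0000 -1.0000]
Step 3: x=[6.2500 11.7500 19.0000 23.7500] v=[3.5000 -3.5000 2.0000 -1.5000]
Step 4: x=[7.6250 10.8750 18.7500 23.6250] v=[2.7500 -1.7500 -0.5000 -0.2500]
Step 5: x=[6.8125 12.3125 17.0000 24.0625] v=[-1.6250 2.8750 -3.5000 0.8750]
Max displacement = 1.6250

Answer: 1.6250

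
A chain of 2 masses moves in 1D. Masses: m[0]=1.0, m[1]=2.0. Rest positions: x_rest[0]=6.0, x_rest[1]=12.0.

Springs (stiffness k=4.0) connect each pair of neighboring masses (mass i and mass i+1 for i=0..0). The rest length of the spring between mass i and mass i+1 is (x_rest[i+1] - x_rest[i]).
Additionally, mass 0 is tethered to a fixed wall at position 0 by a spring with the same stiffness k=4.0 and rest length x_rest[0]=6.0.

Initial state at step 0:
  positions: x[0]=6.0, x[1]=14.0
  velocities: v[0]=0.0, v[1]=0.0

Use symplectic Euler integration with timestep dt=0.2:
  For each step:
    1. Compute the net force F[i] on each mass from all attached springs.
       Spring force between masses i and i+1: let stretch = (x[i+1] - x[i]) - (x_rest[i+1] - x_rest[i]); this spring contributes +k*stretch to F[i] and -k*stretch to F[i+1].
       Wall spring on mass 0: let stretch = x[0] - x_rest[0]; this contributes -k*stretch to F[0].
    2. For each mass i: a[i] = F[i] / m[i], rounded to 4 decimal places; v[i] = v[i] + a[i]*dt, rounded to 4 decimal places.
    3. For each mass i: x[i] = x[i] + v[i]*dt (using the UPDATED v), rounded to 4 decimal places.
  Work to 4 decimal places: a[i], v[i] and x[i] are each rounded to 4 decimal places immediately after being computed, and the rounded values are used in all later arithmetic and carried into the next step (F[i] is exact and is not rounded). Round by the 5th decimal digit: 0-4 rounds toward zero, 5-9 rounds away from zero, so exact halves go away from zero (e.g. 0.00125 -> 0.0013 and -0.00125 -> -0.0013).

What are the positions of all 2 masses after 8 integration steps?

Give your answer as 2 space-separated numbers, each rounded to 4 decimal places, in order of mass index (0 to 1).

Step 0: x=[6.0000 14.0000] v=[0.0000 0.0000]
Step 1: x=[6.3200 13.8400] v=[1.6000 -0.8000]
Step 2: x=[6.8320 13.5584] v=[2.5600 -1.4080]
Step 3: x=[7.3271 13.2187] v=[2.4755 -1.6986]
Step 4: x=[7.5925 12.8877] v=[1.3271 -1.6552]
Step 5: x=[7.4904 12.6130] v=[-0.5107 -1.3733]
Step 6: x=[7.0094 12.4085] v=[-2.4049 -1.0223]
Step 7: x=[6.2708 12.2521] v=[-3.6931 -0.7819]
Step 8: x=[5.4859 12.0972] v=[-3.9247 -0.7744]

Answer: 5.4859 12.0972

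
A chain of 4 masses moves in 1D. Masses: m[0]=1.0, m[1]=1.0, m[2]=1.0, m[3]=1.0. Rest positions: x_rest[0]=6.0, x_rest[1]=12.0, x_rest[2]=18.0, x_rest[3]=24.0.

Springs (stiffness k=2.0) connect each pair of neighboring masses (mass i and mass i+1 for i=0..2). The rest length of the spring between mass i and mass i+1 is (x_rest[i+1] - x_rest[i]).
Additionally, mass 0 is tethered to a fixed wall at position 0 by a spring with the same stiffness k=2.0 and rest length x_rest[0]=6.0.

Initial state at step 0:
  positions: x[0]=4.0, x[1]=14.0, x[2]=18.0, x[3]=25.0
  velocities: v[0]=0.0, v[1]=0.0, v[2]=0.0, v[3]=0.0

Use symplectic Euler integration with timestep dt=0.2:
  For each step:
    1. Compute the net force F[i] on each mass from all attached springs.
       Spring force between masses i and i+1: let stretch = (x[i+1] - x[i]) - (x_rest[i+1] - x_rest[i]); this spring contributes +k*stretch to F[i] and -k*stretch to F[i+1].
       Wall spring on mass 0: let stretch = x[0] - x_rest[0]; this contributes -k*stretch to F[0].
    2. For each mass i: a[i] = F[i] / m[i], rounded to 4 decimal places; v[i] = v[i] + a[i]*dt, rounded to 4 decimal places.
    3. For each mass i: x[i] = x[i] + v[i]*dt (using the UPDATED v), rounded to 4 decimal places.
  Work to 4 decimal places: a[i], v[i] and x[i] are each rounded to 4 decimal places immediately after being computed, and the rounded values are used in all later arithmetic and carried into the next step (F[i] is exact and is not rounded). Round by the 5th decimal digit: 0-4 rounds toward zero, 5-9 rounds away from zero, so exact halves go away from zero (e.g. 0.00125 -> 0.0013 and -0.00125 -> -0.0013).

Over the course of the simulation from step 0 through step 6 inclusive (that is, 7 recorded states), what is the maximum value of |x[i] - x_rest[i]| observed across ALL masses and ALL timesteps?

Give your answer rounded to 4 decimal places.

Step 0: x=[4.0000 14.0000 18.0000 25.0000] v=[0.0000 0.0000 0.0000 0.0000]
Step 1: x=[4.4800 13.5200 18.2400 24.9200] v=[2.4000 -2.4000 1.2000 -0.4000]
Step 2: x=[5.3248 12.6944 18.6368 24.7856] v=[4.2240 -4.1280 1.9840 -0.6720]
Step 3: x=[6.3332 11.7546 19.0501 24.6393] v=[5.0419 -4.6989 2.0666 -0.7315]
Step 4: x=[7.2686 10.9647 19.3269 24.5259] v=[4.6772 -3.9493 1.3841 -0.5672]
Step 5: x=[7.9182 10.5481 19.3507 24.4765] v=[3.2482 -2.0829 0.1188 -0.2468]
Step 6: x=[8.1448 10.6253 19.0803 24.4971] v=[1.1329 0.3862 -1.3519 0.1029]
Max displacement = 2.1448

Answer: 2.1448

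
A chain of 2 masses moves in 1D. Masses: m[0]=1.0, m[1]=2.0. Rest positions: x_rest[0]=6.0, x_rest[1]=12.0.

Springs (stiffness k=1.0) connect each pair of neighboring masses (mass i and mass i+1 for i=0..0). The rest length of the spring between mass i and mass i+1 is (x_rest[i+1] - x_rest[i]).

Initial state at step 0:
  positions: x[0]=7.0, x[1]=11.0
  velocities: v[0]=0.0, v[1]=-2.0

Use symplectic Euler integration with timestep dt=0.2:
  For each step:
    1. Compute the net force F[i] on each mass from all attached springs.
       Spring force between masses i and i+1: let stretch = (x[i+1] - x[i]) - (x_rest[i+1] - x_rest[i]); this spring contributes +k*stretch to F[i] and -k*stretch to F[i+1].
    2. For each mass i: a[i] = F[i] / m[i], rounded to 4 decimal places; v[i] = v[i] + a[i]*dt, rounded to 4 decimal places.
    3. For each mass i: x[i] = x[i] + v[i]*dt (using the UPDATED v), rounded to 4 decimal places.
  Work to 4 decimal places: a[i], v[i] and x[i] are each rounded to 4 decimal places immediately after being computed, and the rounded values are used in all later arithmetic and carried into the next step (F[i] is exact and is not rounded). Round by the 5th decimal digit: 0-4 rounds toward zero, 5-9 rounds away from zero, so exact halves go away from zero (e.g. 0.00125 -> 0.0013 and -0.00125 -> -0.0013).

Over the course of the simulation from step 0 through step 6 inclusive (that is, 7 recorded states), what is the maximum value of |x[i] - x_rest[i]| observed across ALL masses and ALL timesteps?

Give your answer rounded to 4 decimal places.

Step 0: x=[7.0000 11.0000] v=[0.0000 -2.0000]
Step 1: x=[6.9200 10.6400] v=[-0.4000 -1.8000]
Step 2: x=[6.7488 10.3256] v=[-0.8560 -1.5720]
Step 3: x=[6.4807 10.0597] v=[-1.3406 -1.3297]
Step 4: x=[6.1157 9.8422] v=[-1.8248 -1.0876]
Step 5: x=[5.6598 9.6702] v=[-2.2795 -0.8602]
Step 6: x=[5.1243 9.5380] v=[-2.6774 -0.6612]
Max displacement = 2.4620

Answer: 2.4620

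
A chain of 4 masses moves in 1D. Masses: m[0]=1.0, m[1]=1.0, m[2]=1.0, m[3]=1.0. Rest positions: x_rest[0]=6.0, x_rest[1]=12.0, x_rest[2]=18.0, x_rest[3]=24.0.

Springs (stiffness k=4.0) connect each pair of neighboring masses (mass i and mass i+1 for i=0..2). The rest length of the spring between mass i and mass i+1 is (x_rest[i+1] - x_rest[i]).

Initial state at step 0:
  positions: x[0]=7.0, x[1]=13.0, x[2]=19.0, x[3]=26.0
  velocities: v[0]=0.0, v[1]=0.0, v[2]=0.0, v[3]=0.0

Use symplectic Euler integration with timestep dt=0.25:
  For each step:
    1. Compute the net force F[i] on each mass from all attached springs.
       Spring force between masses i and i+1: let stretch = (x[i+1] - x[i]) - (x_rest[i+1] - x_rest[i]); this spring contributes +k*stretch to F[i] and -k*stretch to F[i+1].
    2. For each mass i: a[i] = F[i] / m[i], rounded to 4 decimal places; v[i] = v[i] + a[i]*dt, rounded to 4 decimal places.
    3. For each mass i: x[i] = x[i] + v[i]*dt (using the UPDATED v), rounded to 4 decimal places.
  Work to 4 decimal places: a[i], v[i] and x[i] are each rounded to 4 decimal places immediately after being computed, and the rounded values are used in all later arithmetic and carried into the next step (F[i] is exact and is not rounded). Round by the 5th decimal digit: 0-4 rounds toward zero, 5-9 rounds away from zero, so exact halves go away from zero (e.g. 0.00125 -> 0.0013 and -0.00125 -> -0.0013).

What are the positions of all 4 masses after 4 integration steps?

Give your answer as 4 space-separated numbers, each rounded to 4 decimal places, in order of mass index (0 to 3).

Step 0: x=[7.0000 13.0000 19.0000 26.0000] v=[0.0000 0.0000 0.0000 0.0000]
Step 1: x=[7.0000 13.0000 19.2500 25.7500] v=[0.0000 0.0000 1.0000 -1.0000]
Step 2: x=[7.0000 13.0625 19.5625 25.3750] v=[0.0000 0.2500 1.2500 -1.5000]
Step 3: x=[7.0156 13.2344 19.7031 25.0469] v=[0.0625 0.6875 0.5625 -1.3125]
Step 4: x=[7.0859 13.4688 19.5625 24.8828] v=[0.2813 0.9374 -0.5624 -0.6563]

Answer: 7.0859 13.4688 19.5625 24.8828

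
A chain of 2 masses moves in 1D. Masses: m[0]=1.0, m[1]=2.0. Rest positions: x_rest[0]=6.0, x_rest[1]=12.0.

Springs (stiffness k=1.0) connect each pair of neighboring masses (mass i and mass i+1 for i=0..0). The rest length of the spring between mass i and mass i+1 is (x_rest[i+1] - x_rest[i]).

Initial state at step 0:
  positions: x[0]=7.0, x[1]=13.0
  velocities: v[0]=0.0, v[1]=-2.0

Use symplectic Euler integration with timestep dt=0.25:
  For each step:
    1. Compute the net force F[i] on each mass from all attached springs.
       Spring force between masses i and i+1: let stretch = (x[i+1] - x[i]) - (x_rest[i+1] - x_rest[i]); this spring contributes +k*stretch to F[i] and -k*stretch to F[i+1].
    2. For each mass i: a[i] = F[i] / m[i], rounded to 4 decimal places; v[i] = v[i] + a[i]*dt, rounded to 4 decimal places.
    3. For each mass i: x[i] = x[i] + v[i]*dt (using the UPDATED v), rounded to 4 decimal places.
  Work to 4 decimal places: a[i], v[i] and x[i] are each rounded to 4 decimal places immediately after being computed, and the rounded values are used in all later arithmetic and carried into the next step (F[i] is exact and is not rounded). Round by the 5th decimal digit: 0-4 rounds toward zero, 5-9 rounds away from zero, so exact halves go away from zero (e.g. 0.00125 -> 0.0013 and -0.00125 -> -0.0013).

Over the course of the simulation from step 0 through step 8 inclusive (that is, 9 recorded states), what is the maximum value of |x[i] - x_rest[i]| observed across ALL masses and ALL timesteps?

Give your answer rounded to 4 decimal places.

Step 0: x=[7.0000 13.0000] v=[0.0000 -2.0000]
Step 1: x=[7.0000 12.5000] v=[0.0000 -2.0000]
Step 2: x=[6.9688 12.0156] v=[-0.1250 -1.9375]
Step 3: x=[6.8780 11.5610] v=[-0.3633 -1.8184]
Step 4: x=[6.7049 11.1476] v=[-0.6926 -1.6538]
Step 5: x=[6.4344 10.7828] v=[-1.0819 -1.4591]
Step 6: x=[6.0607 10.4696] v=[-1.4948 -1.2527]
Step 7: x=[5.5876 10.2062] v=[-1.8926 -1.0538]
Step 8: x=[5.0281 9.9859] v=[-2.2380 -0.8811]
Max displacement = 2.0141

Answer: 2.0141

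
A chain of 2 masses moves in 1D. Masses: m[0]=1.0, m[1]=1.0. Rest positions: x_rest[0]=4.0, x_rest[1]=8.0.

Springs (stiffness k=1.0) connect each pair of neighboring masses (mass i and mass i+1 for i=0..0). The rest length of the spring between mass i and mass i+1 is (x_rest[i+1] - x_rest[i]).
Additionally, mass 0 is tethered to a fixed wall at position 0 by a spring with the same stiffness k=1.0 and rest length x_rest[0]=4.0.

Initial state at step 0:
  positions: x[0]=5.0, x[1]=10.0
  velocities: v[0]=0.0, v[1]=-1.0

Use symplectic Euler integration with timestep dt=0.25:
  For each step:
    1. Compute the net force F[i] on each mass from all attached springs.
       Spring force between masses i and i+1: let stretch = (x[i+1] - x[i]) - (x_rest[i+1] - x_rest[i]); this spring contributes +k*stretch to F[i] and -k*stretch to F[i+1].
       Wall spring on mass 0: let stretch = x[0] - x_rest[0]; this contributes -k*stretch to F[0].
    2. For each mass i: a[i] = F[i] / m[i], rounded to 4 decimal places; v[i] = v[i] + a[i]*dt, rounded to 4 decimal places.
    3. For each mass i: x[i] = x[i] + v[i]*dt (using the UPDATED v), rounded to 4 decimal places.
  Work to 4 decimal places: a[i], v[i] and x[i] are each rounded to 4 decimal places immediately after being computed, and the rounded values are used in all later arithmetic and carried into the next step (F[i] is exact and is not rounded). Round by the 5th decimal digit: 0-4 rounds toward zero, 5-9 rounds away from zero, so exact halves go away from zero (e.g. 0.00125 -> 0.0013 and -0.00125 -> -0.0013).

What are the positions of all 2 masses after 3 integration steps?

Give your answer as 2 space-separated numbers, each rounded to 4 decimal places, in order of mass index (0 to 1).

Step 0: x=[5.0000 10.0000] v=[0.0000 -1.0000]
Step 1: x=[5.0000 9.6875] v=[0.0000 -1.2500]
Step 2: x=[4.9805 9.3320] v=[-0.0781 -1.4219]
Step 3: x=[4.9217 8.9546] v=[-0.2354 -1.5098]

Answer: 4.9217 8.9546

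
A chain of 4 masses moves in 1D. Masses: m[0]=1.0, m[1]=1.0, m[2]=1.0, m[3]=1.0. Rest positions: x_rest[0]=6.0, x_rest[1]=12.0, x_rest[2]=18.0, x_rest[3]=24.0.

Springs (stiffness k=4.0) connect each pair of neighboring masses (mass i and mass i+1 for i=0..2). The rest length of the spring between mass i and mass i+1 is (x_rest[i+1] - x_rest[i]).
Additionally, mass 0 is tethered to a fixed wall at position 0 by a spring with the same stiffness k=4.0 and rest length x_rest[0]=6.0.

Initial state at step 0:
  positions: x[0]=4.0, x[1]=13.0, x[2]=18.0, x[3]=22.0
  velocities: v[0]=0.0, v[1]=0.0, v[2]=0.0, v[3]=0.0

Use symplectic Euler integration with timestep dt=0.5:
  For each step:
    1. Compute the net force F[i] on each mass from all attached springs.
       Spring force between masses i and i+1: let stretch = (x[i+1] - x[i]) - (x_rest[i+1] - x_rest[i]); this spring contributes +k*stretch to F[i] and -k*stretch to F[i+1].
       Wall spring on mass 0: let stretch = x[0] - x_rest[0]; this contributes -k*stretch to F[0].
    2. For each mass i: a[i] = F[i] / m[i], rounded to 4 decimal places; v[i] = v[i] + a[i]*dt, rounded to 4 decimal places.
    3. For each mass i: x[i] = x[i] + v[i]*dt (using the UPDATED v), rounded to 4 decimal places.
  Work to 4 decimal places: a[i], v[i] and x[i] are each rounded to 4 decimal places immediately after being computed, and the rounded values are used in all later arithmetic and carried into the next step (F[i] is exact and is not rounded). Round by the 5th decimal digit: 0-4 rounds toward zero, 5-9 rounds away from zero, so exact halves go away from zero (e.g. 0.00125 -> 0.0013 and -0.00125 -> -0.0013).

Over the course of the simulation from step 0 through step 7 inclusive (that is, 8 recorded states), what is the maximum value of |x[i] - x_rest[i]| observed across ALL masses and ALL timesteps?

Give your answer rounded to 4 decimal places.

Step 0: x=[4.0000 13.0000 18.0000 22.0000] v=[0.0000 0.0000 0.0000 0.0000]
Step 1: x=[9.0000 9.0000 17.0000 24.0000] v=[10.0000 -8.0000 -2.0000 4.0000]
Step 2: x=[5.0000 13.0000 15.0000 25.0000] v=[-8.0000 8.0000 -4.0000 2.0000]
Step 3: x=[4.0000 11.0000 21.0000 22.0000] v=[-2.0000 -4.0000 12.0000 -6.0000]
Step 4: x=[6.0000 12.0000 18.0000 24.0000] v=[4.0000 2.0000 -6.0000 4.0000]
Step 5: x=[8.0000 13.0000 15.0000 26.0000] v=[4.0000 2.0000 -6.0000 4.0000]
Step 6: x=[7.0000 11.0000 21.0000 23.0000] v=[-2.0000 -4.0000 12.0000 -6.0000]
Step 7: x=[3.0000 15.0000 19.0000 24.0000] v=[-8.0000 8.0000 -4.0000 2.0000]
Max displacement = 3.0000

Answer: 3.0000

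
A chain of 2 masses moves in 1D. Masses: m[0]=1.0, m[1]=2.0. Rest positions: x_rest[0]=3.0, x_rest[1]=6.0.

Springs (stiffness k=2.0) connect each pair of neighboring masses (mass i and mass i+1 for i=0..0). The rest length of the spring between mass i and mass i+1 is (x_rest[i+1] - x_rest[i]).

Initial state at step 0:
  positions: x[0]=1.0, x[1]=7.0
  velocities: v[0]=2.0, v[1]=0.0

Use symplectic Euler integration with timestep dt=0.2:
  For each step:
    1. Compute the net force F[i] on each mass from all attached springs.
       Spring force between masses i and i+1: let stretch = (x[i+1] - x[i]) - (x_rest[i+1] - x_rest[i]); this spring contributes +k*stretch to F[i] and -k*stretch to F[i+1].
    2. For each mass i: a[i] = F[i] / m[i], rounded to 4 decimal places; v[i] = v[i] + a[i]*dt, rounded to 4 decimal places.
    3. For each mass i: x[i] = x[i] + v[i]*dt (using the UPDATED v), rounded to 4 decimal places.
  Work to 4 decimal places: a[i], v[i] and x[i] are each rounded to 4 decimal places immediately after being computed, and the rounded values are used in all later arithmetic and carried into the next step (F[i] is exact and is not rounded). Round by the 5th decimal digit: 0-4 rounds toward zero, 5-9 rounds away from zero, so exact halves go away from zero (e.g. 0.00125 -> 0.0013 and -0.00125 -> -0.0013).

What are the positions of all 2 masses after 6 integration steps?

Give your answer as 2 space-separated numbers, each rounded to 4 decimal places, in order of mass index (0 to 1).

Step 0: x=[1.0000 7.0000] v=[2.0000 0.0000]
Step 1: x=[1.6400 6.8800] v=[3.2000 -0.6000]
Step 2: x=[2.4592 6.6704] v=[4.0960 -1.0480]
Step 3: x=[3.3753 6.4124] v=[4.5805 -1.2902]
Step 4: x=[4.2944 6.1529] v=[4.5953 -1.2976]
Step 5: x=[5.1221 5.9390] v=[4.1387 -1.0693]
Step 6: x=[5.7752 5.8125] v=[3.2655 -0.6327]

Answer: 5.7752 5.8125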